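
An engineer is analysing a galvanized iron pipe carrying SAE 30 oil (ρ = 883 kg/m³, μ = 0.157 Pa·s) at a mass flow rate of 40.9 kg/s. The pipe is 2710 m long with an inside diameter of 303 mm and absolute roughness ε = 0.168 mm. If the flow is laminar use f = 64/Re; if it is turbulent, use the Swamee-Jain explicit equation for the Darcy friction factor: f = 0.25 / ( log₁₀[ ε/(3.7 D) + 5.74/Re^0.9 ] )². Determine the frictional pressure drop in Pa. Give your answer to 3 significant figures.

ΔP ≈ 95300 Pa

A = πD²/4 = π(0.303)²/4 = 0.07211 m²; mean velocity V = ṁ/(ρA) = 40.9/(883 · 0.07211) = 0.6424 m/s.
Reynolds number Re = ρVD/μ = 883 · 0.6424 · 0.303 / 0.157 = 1095.
Re < 2300 → laminar flow, so f = 64/Re = 64/1095 = 0.05846 (the turbulent correlation is not needed).
Darcy-Weisbach: ΔP = f(L/D)(ρV²/2) = 0.05846·(2710/0.303)·(883·0.6424²/2) = 0.05846·8944·182.2 = 9.526e+04 Pa.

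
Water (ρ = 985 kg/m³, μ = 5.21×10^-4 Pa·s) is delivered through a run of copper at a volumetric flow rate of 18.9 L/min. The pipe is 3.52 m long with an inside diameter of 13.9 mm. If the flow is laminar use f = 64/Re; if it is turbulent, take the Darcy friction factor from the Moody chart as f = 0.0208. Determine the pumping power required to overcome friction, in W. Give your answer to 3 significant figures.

P ≈ 3.52 W

Q = 18.9 L/min = 18.9/60000 = 0.000315 m³/s.
Cross-sectional area A = πD²/4 = π(0.0139)²/4 = 0.0001517 m²; mean velocity V = Q/A = 0.000315/0.0001517 = 2.076 m/s.
Reynolds number Re = ρVD/μ = 985 · 2.076 · 0.0139 / 0.000521 = 5.455e+04.
Re > 4000 → turbulent; use the Moody-chart value f = 0.0208.
Darcy-Weisbach: ΔP = f(L/D)(ρV²/2) = 0.0208·(3.52/0.0139)·(985·2.076²/2) = 0.0208·253.2·2122 = 1.118e+04 Pa.
Pumping power P = QΔP = 0.000315·1.118e+04 = 3.521 W = 3.52 W.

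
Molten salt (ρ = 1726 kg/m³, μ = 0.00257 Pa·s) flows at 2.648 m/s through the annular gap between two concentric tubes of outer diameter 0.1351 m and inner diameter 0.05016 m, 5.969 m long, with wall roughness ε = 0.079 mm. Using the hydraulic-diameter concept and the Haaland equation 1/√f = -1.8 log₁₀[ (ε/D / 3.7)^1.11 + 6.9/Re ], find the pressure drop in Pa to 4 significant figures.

Hydraulic diameter D_h = 4A/P = D_o - D_i = 0.1351 - 0.05016 = 0.08494 m.
Re = ρVD_h/μ = 1726·2.648·0.08494/0.00257 = 1.511e+05.
ε/D_h = 7.9e-05/0.08494 = 0.00093; Haaland gives 1/√f = -1.8 log₁₀[0.000101+4.57e-05] = 6.901, so f = 0.021.
ΔP = f(L/D_h)(ρV²/2) = 0.021·5.969/0.08494·6051 = 8930 Pa.

ΔP ≈ 8930 Pa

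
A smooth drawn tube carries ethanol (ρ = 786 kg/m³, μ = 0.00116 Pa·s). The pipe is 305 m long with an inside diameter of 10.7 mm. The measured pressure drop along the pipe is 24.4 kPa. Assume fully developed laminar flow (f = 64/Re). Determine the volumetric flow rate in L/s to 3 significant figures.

For laminar flow, f = 64/Re with Re = ρVD/μ, so Darcy-Weisbach reduces to ΔP = 32μLV/D². Solving for V: V = ΔP·D²/(32μL) = 2.44e+04·(0.0107)²/(32·0.00116·305) = 0.2467 m/s.
Check: Re = ρVD/μ = 786·0.2467·0.0107/0.00116 = 1789 < 2300, so the laminar assumption holds.
Q = V·A = 0.2467·(π/4·0.0107²) = 2.219e-05 m³/s = 0.0222 L/s.

Q ≈ 0.0222 L/s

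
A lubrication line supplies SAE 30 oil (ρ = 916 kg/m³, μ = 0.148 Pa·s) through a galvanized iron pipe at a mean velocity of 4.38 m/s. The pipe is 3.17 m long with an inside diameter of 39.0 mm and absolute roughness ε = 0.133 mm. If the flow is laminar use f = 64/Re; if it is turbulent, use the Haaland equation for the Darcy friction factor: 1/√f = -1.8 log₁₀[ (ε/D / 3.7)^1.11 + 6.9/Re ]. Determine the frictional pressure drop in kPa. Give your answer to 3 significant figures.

Reynolds number Re = ρVD/μ = 916 · 4.38 · 0.039 / 0.148 = 1057.
Re < 2300 → laminar flow, so f = 64/Re = 64/1057 = 0.06054 (the turbulent correlation is not needed).
Darcy-Weisbach: ΔP = f(L/D)(ρV²/2) = 0.06054·(3.17/0.039)·(916·4.38²/2) = 0.06054·81.28·8786 = 4.323e+04 Pa.
ΔP = 4.323e+04 Pa = 43.2 kPa.

ΔP ≈ 43.2 kPa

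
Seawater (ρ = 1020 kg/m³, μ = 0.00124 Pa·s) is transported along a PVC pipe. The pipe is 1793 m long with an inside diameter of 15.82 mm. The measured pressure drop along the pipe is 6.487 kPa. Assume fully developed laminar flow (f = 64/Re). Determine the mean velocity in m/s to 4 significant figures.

V ≈ 0.02282 m/s

For laminar flow, f = 64/Re with Re = ρVD/μ, so Darcy-Weisbach reduces to ΔP = 32μLV/D². Solving for V: V = ΔP·D²/(32μL) = 6487·(0.01582)²/(32·0.00124·1793) = 0.02282 m/s.
Check: Re = ρVD/μ = 1020·0.02282·0.01582/0.00124 = 297 < 2300, so the laminar assumption holds.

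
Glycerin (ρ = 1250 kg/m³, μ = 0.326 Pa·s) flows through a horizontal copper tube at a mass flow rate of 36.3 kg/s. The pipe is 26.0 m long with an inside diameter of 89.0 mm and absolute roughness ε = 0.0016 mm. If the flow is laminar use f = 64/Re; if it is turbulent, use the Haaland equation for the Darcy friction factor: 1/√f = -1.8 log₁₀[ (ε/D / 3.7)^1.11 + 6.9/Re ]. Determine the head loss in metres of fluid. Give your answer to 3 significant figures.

h_f ≈ 13.0 m

A = πD²/4 = π(0.089)²/4 = 0.006221 m²; mean velocity V = ṁ/(ρA) = 36.3/(1250 · 0.006221) = 4.668 m/s.
Reynolds number Re = ρVD/μ = 1250 · 4.668 · 0.089 / 0.326 = 1593.
Re < 2300 → laminar flow, so f = 64/Re = 64/1593 = 0.04018 (the turbulent correlation is not needed).
Darcy-Weisbach: ΔP = f(L/D)(ρV²/2) = 0.04018·(26/0.089)·(1250·4.668²/2) = 0.04018·292.1·1.362e+04 = 1.598e+05 Pa.
Head loss h_f = ΔP/(ρg) = 1.598e+05/(1250·9.81) = 13.0 m.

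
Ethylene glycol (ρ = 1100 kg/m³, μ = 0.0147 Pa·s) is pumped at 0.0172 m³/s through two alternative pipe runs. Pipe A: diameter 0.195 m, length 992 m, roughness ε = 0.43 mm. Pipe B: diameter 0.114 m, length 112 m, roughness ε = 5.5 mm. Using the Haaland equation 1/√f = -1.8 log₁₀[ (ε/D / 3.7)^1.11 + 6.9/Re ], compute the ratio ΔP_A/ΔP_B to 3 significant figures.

Pipe A: V = Q/A = 0.0172/0.02986 = 0.5759 m/s; Re = 8404; ε/D = 0.00221; Haaland → f = 0.03511; ΔP_A = f(L/D)(ρV²/2) = 3.259e+04 Pa.
Pipe B: V = Q/A = 0.0172/0.01021 = 1.685 m/s; Re = 1.438e+04; ε/D = 0.0482; Haaland → f = 0.07224; ΔP_B = f(L/D)(ρV²/2) = 1.108e+05 Pa.
ΔP_A/ΔP_B = 3.259e+04/1.108e+05 = 0.294.

ΔP_A/ΔP_B ≈ 0.294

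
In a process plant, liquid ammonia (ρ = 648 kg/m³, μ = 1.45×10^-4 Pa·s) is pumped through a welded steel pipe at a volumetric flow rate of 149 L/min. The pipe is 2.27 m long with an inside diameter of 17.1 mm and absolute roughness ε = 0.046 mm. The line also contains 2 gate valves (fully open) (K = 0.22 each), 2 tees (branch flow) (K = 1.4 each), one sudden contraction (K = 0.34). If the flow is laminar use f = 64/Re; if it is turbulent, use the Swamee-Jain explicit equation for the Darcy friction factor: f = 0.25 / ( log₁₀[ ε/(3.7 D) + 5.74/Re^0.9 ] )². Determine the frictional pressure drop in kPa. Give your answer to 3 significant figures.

Q = 149 L/min = 149/60000 = 0.002483 m³/s.
Cross-sectional area A = πD²/4 = π(0.0171)²/4 = 0.0002297 m²; mean velocity V = Q/A = 0.002483/0.0002297 = 10.81 m/s.
Reynolds number Re = ρVD/μ = 648 · 10.81 · 0.0171 / 0.000145 = 8.263e+05.
Re > 4000 → turbulent. Relative roughness ε/D = 4.6e-05/0.0171 = 0.00269. Swamee-Jain: f = 0.25/(log₁₀[0.00269/3.7 + 5.74/8.263e+05^0.9])² = 0.25/(log₁₀[0.000727 + 2.71e-05])² = 0.25/(-3.123)² = 0.02564.
Total minor-loss coefficient ΣK = 2·0.22 + 2·1.4 + 1·0.34 = 3.58.
ΔP = [f·L/D + ΣK]·(ρV²/2) = [0.02564·2.27/0.0171 + 3.58]·(648·10.81²/2) = [3.404 + 3.58]·3.788e+04 = 2.646e+05 Pa.
ΔP = 2.646e+05 Pa = 265 kPa.

ΔP ≈ 265 kPa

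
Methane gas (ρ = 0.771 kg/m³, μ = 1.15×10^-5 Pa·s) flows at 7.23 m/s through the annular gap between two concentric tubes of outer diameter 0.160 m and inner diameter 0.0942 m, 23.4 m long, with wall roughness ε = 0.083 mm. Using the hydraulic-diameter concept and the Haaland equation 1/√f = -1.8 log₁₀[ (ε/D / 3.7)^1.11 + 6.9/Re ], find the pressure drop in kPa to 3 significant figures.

Hydraulic diameter D_h = 4A/P = D_o - D_i = 0.16 - 0.0942 = 0.0658 m.
Re = ρVD_h/μ = 0.771·7.23·0.0658/1.15e-05 = 3.189e+04.
ε/D_h = 8.3e-05/0.0658 = 0.00126; Haaland gives 1/√f = -1.8 log₁₀[0.000142+0.000216] = 6.203, so f = 0.02599.
ΔP = f(L/D_h)(ρV²/2) = 0.02599·23.4/0.0658·20.15 = 186.2 Pa.
ΔP = 0.186 kPa.

ΔP ≈ 0.186 kPa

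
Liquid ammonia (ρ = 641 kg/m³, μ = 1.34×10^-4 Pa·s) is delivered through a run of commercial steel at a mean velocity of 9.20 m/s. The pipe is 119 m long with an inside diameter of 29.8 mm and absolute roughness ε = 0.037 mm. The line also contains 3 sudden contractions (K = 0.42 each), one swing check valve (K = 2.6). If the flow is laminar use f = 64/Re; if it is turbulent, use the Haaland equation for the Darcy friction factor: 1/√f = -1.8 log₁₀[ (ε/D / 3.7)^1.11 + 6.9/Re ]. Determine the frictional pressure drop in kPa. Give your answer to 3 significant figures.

ΔP ≈ 2370 kPa

Reynolds number Re = ρVD/μ = 641 · 9.2 · 0.0298 / 0.000134 = 1.311e+06.
Re > 4000 → turbulent. Relative roughness ε/D = 3.7e-05/0.0298 = 0.00124. Haaland: 1/√f = -1.8 log₁₀[(0.00124/3.7)^1.11 + 6.9/1.311e+06] = -1.8 log₁₀[0.000139 + 5.26e-06] = 6.912, so f = 0.02093.
Total minor-loss coefficient ΣK = 3·0.42 + 1·2.6 = 3.86.
ΔP = [f·L/D + ΣK]·(ρV²/2) = [0.02093·119/0.0298 + 3.86]·(641·9.2²/2) = [83.57 + 3.86]·2.713e+04 = 2.372e+06 Pa.
ΔP = 2.372e+06 Pa = 2370 kPa.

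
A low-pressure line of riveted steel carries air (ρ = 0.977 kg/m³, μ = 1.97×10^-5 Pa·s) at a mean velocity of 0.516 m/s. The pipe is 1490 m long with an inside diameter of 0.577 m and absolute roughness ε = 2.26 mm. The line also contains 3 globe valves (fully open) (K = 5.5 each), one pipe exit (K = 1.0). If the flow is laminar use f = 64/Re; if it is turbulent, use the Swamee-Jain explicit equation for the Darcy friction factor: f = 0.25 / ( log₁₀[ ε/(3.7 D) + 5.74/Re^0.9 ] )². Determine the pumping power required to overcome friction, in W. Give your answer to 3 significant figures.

P ≈ 1.88 W

Reynolds number Re = ρVD/μ = 0.977 · 0.516 · 0.577 / 1.97e-05 = 1.477e+04.
Re > 4000 → turbulent. Relative roughness ε/D = 0.00226/0.577 = 0.00392. Swamee-Jain: f = 0.25/(log₁₀[0.00392/3.7 + 5.74/1.477e+04^0.9])² = 0.25/(log₁₀[0.00106 + 0.00102])² = 0.25/(-2.683)² = 0.03472.
Total minor-loss coefficient ΣK = 3·5.5 + 1·1 = 17.5.
ΔP = [f·L/D + ΣK]·(ρV²/2) = [0.03472·1490/0.577 + 17.5]·(0.977·0.516²/2) = [89.67 + 17.5]·0.1301 = 13.94 Pa.
Q = V·A = 0.516·0.2615 = 0.1349 m³/s.
Pumping power P = QΔP = 0.1349·13.94 = 1.881 W = 1.88 W.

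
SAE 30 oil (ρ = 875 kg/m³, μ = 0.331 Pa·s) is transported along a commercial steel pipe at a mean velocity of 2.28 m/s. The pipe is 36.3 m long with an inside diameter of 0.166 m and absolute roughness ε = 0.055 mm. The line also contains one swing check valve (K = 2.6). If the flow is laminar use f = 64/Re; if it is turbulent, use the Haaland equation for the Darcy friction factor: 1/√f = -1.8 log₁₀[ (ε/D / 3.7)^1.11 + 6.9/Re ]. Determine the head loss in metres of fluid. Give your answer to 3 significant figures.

h_f ≈ 4.40 m

Reynolds number Re = ρVD/μ = 875 · 2.28 · 0.166 / 0.331 = 1001.
Re < 2300 → laminar flow, so f = 64/Re = 64/1001 = 0.06397 (the turbulent correlation is not needed).
Total minor-loss coefficient ΣK = 1·2.6 = 2.6.
ΔP = [f·L/D + ΣK]·(ρV²/2) = [0.06397·36.3/0.166 + 2.6]·(875·2.28²/2) = [13.99 + 2.6]·2274 = 3.773e+04 Pa.
Head loss h_f = ΔP/(ρg) = 3.773e+04/(875·9.81) = 4.40 m.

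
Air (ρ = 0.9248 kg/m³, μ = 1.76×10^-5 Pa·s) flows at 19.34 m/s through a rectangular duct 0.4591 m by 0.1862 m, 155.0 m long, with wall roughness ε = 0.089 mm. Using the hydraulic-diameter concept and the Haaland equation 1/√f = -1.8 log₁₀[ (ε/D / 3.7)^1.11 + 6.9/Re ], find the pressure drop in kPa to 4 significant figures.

Hydraulic diameter D_h = 4A/P = 4·(0.4591·0.1862)/(2·(0.4591+0.1862)) = 0.3419/1.291 = 0.2649 m.
Re = ρVD_h/μ = 0.9248·19.34·0.2649/1.76e-05 = 2.692e+05.
ε/D_h = 8.9e-05/0.2649 = 0.000336; Haaland gives 1/√f = -1.8 log₁₀[3.26e-05+2.56e-05] = 7.623, so f = 0.01721.
ΔP = f(L/D_h)(ρV²/2) = 0.01721·155/0.2649·173 = 1741 Pa.
ΔP = 1.741 kPa.

ΔP ≈ 1.741 kPa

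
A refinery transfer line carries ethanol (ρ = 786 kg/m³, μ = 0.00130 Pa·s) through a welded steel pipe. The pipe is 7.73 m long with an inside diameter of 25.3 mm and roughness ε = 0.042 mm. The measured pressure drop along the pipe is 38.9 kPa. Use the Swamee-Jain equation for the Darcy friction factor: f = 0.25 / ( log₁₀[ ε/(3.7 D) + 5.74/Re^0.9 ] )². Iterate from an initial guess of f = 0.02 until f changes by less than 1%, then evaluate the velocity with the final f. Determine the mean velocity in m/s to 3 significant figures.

V ≈ 3.55 m/s

Rearranging Darcy-Weisbach: V = √(2·ΔP·D/(f·L·ρ)). With ε/D = 4.2e-05/0.0253 = 0.00166, iterate starting from f = 0.02:
  f = 0.02 → V = √(2·3.89e+04·0.0253/(0.02·7.73·786)) = 4.025 m/s; Re = ρVD/μ = 6.156e+04; f → 0.02541
  f = 0.02541 → V = 3.571 m/s; Re = 5.462e+04; f → 0.02571
  f = 0.02571 → V = 3.55 m/s; Re = 5.43e+04; f → 0.02573
Converged (Δf/f < 1%). With the final f = 0.02573: V = √(2·3.89e+04·0.0253/(0.02573·7.73·786)) = 3.549 m/s.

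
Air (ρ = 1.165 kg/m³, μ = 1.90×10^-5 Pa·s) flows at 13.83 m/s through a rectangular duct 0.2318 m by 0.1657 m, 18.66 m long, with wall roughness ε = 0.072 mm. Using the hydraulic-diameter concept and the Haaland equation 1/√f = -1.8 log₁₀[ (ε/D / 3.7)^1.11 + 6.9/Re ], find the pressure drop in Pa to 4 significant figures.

ΔP ≈ 197.1 Pa

Hydraulic diameter D_h = 4A/P = 4·(0.2318·0.1657)/(2·(0.2318+0.1657)) = 0.1536/0.795 = 0.1933 m.
Re = ρVD_h/μ = 1.165·13.83·0.1933/1.9e-05 = 1.639e+05.
ε/D_h = 7.2e-05/0.1933 = 0.000373; Haaland gives 1/√f = -1.8 log₁₀[3.66e-05+4.21e-05] = 7.387, so f = 0.01832.
ΔP = f(L/D_h)(ρV²/2) = 0.01832·18.66/0.1933·111.4 = 197.1 Pa.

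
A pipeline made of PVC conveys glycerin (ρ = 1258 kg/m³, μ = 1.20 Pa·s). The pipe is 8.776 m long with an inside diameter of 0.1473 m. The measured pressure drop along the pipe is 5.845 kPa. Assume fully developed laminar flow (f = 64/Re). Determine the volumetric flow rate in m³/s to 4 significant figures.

For laminar flow, f = 64/Re with Re = ρVD/μ, so Darcy-Weisbach reduces to ΔP = 32μLV/D². Solving for V: V = ΔP·D²/(32μL) = 5845·(0.1473)²/(32·1.2·8.776) = 0.3763 m/s.
Check: Re = ρVD/μ = 1258·0.3763·0.1473/1.2 = 58.11 < 2300, so the laminar assumption holds.
Q = V·A = 0.3763·(π/4·0.1473²) = 0.006413 m³/s = 0.006413 m³/s.

Q ≈ 0.006413 m³/s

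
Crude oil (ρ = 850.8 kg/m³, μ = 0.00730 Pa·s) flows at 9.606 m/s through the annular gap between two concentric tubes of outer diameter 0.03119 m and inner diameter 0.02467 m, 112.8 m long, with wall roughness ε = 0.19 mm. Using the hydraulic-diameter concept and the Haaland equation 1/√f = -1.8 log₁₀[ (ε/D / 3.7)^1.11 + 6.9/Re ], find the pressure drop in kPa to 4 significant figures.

ΔP ≈ 41250 kPa

Hydraulic diameter D_h = 4A/P = D_o - D_i = 0.03119 - 0.02467 = 0.00652 m.
Re = ρVD_h/μ = 850.8·9.606·0.00652/0.0073 = 7300.
ε/D_h = 0.00019/0.00652 = 0.0291; Haaland gives 1/√f = -1.8 log₁₀[0.00462+0.000945] = 4.058, so f = 0.06073.
ΔP = f(L/D_h)(ρV²/2) = 0.06073·112.8/0.00652·3.925e+04 = 4.125e+07 Pa.
ΔP = 41250 kPa.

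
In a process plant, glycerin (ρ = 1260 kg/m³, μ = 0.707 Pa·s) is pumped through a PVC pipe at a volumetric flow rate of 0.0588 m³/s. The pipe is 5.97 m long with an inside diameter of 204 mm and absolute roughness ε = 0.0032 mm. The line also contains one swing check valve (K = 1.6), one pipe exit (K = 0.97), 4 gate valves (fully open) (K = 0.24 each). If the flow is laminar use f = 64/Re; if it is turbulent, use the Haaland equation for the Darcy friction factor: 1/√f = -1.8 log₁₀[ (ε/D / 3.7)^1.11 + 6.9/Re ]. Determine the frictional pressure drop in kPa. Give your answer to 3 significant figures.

ΔP ≈ 13.0 kPa

Cross-sectional area A = πD²/4 = π(0.204)²/4 = 0.03269 m²; mean velocity V = Q/A = 0.0588/0.03269 = 1.799 m/s.
Reynolds number Re = ρVD/μ = 1260 · 1.799 · 0.204 / 0.707 = 654.
Re < 2300 → laminar flow, so f = 64/Re = 64/654 = 0.09785 (the turbulent correlation is not needed).
Total minor-loss coefficient ΣK = 1·1.6 + 1·0.97 + 4·0.24 = 3.53.
ΔP = [f·L/D + ΣK]·(ρV²/2) = [0.09785·5.97/0.204 + 3.53]·(1260·1.799²/2) = [2.864 + 3.53]·2039 = 1.304e+04 Pa.
ΔP = 1.304e+04 Pa = 13.0 kPa.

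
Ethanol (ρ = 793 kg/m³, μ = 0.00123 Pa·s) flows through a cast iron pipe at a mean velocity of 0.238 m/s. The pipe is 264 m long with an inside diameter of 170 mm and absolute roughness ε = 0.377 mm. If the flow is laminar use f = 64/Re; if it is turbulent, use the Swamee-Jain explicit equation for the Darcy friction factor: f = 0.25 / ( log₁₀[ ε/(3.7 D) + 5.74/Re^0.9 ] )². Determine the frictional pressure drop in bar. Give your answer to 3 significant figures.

Reynolds number Re = ρVD/μ = 793 · 0.238 · 0.17 / 0.00123 = 2.609e+04.
Re > 4000 → turbulent. Relative roughness ε/D = 0.000377/0.17 = 0.00222. Swamee-Jain: f = 0.25/(log₁₀[0.00222/3.7 + 5.74/2.609e+04^0.9])² = 0.25/(log₁₀[0.000599 + 0.000608])² = 0.25/(-2.918)² = 0.02936.
Darcy-Weisbach: ΔP = f(L/D)(ρV²/2) = 0.02936·(264/0.17)·(793·0.238²/2) = 0.02936·1553·22.46 = 1024 Pa.
ΔP = 1024 Pa = 0.0102 bar.

ΔP ≈ 0.0102 bar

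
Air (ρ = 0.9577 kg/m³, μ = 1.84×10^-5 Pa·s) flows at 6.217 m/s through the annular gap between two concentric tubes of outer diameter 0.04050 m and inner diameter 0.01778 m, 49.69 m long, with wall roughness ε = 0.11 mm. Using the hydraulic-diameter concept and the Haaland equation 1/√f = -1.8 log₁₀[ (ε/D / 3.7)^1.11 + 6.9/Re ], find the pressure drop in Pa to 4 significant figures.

Hydraulic diameter D_h = 4A/P = D_o - D_i = 0.0405 - 0.01778 = 0.02272 m.
Re = ρVD_h/μ = 0.9577·6.217·0.02272/1.84e-05 = 7352.
ε/D_h = 0.00011/0.02272 = 0.00484; Haaland gives 1/√f = -1.8 log₁₀[0.00063+0.000939] = 5.048, so f = 0.03924.
ΔP = f(L/D_h)(ρV²/2) = 0.03924·49.69/0.02272·18.51 = 1589 Pa.

ΔP ≈ 1589 Pa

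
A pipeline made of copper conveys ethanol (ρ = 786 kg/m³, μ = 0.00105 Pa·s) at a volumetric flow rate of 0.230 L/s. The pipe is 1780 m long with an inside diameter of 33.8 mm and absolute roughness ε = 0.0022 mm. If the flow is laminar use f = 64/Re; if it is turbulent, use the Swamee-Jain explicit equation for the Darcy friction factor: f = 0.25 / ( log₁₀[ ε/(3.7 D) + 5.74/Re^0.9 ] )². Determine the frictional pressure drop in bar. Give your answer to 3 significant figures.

ΔP ≈ 0.478 bar

Q = 0.230 L/s = 0.230/1000 = 0.00023 m³/s.
Cross-sectional area A = πD²/4 = π(0.0338)²/4 = 0.0008973 m²; mean velocity V = Q/A = 0.00023/0.0008973 = 0.2563 m/s.
Reynolds number Re = ρVD/μ = 786 · 0.2563 · 0.0338 / 0.00105 = 6486.
Re > 4000 → turbulent. Relative roughness ε/D = 2.2e-06/0.0338 = 6.51e-05. Swamee-Jain: f = 0.25/(log₁₀[6.51e-05/3.7 + 5.74/6486^0.9])² = 0.25/(log₁₀[1.76e-05 + 0.00213])² = 0.25/(-2.668)² = 0.03511.
Darcy-Weisbach: ΔP = f(L/D)(ρV²/2) = 0.03511·(1780/0.0338)·(786·0.2563²/2) = 0.03511·5.266e+04·25.82 = 4.775e+04 Pa.
ΔP = 4.775e+04 Pa = 0.478 bar.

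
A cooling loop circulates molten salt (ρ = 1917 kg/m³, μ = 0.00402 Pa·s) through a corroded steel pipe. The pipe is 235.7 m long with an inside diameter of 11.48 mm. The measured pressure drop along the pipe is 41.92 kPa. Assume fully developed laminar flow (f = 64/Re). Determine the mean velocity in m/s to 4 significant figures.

For laminar flow, f = 64/Re with Re = ρVD/μ, so Darcy-Weisbach reduces to ΔP = 32μLV/D². Solving for V: V = ΔP·D²/(32μL) = 4.192e+04·(0.01148)²/(32·0.00402·235.7) = 0.1822 m/s.
Check: Re = ρVD/μ = 1917·0.1822·0.01148/0.00402 = 997.5 < 2300, so the laminar assumption holds.

V ≈ 0.1822 m/s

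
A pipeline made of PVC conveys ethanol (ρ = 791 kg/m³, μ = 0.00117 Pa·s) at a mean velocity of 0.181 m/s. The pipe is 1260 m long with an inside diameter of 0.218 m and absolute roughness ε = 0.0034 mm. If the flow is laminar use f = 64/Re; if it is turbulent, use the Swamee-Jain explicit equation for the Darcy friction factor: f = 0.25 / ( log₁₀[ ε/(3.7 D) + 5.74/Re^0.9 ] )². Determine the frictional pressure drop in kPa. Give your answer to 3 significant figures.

ΔP ≈ 1.80 kPa

Reynolds number Re = ρVD/μ = 791 · 0.181 · 0.218 / 0.00117 = 2.668e+04.
Re > 4000 → turbulent. Relative roughness ε/D = 3.4e-06/0.218 = 1.56e-05. Swamee-Jain: f = 0.25/(log₁₀[1.56e-05/3.7 + 5.74/2.668e+04^0.9])² = 0.25/(log₁₀[4.22e-06 + 0.000596])² = 0.25/(-3.222)² = 0.02409.
Darcy-Weisbach: ΔP = f(L/D)(ρV²/2) = 0.02409·(1260/0.218)·(791·0.181²/2) = 0.02409·5780·12.96 = 1804 Pa.
ΔP = 1804 Pa = 1.80 kPa.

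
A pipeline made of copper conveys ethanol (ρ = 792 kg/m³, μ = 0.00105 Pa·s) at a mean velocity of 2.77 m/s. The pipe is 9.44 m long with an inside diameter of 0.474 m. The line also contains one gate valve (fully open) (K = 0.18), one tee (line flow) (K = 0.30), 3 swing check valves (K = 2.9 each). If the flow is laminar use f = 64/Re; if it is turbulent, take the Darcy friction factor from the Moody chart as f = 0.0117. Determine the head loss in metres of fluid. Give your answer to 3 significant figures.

h_f ≈ 3.68 m

Reynolds number Re = ρVD/μ = 792 · 2.77 · 0.474 / 0.00105 = 9.904e+05.
Re > 4000 → turbulent; use the Moody-chart value f = 0.0117.
Total minor-loss coefficient ΣK = 1·0.18 + 1·0.3 + 3·2.9 = 9.18.
ΔP = [f·L/D + ΣK]·(ρV²/2) = [0.0117·9.44/0.474 + 9.18]·(792·2.77²/2) = [0.233 + 9.18]·3038 = 2.86e+04 Pa.
Head loss h_f = ΔP/(ρg) = 2.86e+04/(792·9.81) = 3.68 m.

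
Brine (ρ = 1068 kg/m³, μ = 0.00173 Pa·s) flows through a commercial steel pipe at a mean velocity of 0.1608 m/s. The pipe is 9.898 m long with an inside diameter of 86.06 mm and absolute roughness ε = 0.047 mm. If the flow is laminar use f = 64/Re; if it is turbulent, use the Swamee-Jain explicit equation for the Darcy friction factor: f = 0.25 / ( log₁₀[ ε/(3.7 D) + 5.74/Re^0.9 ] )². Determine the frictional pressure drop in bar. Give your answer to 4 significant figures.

ΔP ≈ 5.278×10^-4 bar

Reynolds number Re = ρVD/μ = 1068 · 0.1608 · 0.08606 / 0.00173 = 8543.
Re > 4000 → turbulent. Relative roughness ε/D = 4.7e-05/0.08606 = 0.000546. Swamee-Jain: f = 0.25/(log₁₀[0.000546/3.7 + 5.74/8543^0.9])² = 0.25/(log₁₀[0.000148 + 0.00166])² = 0.25/(-2.743)² = 0.03324.
Darcy-Weisbach: ΔP = f(L/D)(ρV²/2) = 0.03324·(9.898/0.08606)·(1068·0.1608²/2) = 0.03324·115·13.81 = 52.78 Pa.
ΔP = 52.78 Pa = 5.278×10^-4 bar.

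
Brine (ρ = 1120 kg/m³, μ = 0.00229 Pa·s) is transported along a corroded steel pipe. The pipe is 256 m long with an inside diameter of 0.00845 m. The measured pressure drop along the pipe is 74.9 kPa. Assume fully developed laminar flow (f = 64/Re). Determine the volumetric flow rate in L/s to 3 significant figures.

For laminar flow, f = 64/Re with Re = ρVD/μ, so Darcy-Weisbach reduces to ΔP = 32μLV/D². Solving for V: V = ΔP·D²/(32μL) = 7.49e+04·(0.00845)²/(32·0.00229·256) = 0.2851 m/s.
Check: Re = ρVD/μ = 1120·0.2851·0.00845/0.00229 = 1178 < 2300, so the laminar assumption holds.
Q = V·A = 0.2851·(π/4·0.00845²) = 1.599e-05 m³/s = 0.0160 L/s.

Q ≈ 0.0160 L/s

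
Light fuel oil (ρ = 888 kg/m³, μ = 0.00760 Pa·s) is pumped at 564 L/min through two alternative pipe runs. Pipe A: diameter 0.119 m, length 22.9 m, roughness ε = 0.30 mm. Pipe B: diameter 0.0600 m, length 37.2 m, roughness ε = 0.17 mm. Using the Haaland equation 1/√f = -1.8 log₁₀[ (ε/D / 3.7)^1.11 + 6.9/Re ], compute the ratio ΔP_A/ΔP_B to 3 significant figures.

ΔP_A/ΔP_B ≈ 0.0220

Pipe A: V = Q/A = 0.0094/0.01112 = 0.8452 m/s; Re = 1.175e+04; ε/D = 0.00252; Haaland → f = 0.03319; ΔP_A = f(L/D)(ρV²/2) = 2026 Pa.
Pipe B: V = Q/A = 0.0094/0.002827 = 3.325 m/s; Re = 2.331e+04; ε/D = 0.00283; Haaland → f = 0.03031; ΔP_B = f(L/D)(ρV²/2) = 9.221e+04 Pa.
ΔP_A/ΔP_B = 2026/9.221e+04 = 0.0220.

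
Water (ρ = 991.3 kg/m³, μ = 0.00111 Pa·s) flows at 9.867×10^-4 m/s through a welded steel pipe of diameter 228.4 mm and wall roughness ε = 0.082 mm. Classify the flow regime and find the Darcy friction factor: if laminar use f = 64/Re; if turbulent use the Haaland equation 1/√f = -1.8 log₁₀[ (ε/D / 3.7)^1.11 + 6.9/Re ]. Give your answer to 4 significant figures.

Re = ρVD/μ = 991.3·0.0009867·0.2284/0.00111 = 201.3.
Re < 2300 → laminar, so f = 64/Re = 0.318 (roughness is irrelevant in laminar flow).

f ≈ 0.3180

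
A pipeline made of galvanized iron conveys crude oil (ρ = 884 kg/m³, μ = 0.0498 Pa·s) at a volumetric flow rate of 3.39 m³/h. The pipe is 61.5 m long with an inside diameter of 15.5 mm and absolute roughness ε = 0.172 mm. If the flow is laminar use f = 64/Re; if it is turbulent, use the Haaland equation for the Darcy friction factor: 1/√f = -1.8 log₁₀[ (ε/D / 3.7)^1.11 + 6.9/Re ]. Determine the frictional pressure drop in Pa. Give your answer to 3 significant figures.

ΔP ≈ 2.04×10^6 Pa

Q = 3.39 m³/h = 3.39/3600 = 0.0009417 m³/s.
Cross-sectional area A = πD²/4 = π(0.0155)²/4 = 0.0001887 m²; mean velocity V = Q/A = 0.0009417/0.0001887 = 4.99 m/s.
Reynolds number Re = ρVD/μ = 884 · 4.99 · 0.0155 / 0.0498 = 1373.
Re < 2300 → laminar flow, so f = 64/Re = 64/1373 = 0.04661 (the turbulent correlation is not needed).
Darcy-Weisbach: ΔP = f(L/D)(ρV²/2) = 0.04661·(61.5/0.0155)·(884·4.99²/2) = 0.04661·3968·1.101e+04 = 2.036e+06 Pa.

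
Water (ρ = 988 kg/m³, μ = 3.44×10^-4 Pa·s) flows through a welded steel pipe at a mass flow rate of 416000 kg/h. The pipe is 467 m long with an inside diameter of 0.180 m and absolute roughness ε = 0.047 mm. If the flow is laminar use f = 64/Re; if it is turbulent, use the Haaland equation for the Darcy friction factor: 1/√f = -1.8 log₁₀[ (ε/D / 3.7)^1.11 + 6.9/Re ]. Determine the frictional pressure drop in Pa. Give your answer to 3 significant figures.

ΔP ≈ 402000 Pa

ṁ = 416000 kg/h = 416000/3600 = 115.6 kg/s.
A = πD²/4 = π(0.18)²/4 = 0.02545 m²; mean velocity V = ṁ/(ρA) = 115.6/(988 · 0.02545) = 4.596 m/s.
Reynolds number Re = ρVD/μ = 988 · 4.596 · 0.18 / 0.000344 = 2.376e+06.
Re > 4000 → turbulent. Relative roughness ε/D = 4.7e-05/0.18 = 0.000261. Haaland: 1/√f = -1.8 log₁₀[(0.000261/3.7)^1.11 + 6.9/2.376e+06] = -1.8 log₁₀[2.47e-05 + 2.9e-06] = 8.207, so f = 0.01485.
Darcy-Weisbach: ΔP = f(L/D)(ρV²/2) = 0.01485·(467/0.18)·(988·4.596²/2) = 0.01485·2594·1.044e+04 = 4.019e+05 Pa.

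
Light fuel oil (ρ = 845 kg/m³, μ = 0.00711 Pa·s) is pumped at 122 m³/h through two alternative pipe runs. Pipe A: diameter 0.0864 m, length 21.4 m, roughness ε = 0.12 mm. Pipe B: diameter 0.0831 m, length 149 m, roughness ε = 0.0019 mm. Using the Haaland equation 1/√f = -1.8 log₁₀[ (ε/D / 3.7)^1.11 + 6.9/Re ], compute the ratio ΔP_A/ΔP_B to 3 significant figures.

ΔP_A/ΔP_B ≈ 0.145

Pipe A: V = Q/A = 0.03389/0.005863 = 5.78 m/s; Re = 5.935e+04; ε/D = 0.00139; Haaland → f = 0.02432; ΔP_A = f(L/D)(ρV²/2) = 8.503e+04 Pa.
Pipe B: V = Q/A = 0.03389/0.005424 = 6.248 m/s; Re = 6.171e+04; ε/D = 2.29e-05; Haaland → f = 0.01983; ΔP_B = f(L/D)(ρV²/2) = 5.865e+05 Pa.
ΔP_A/ΔP_B = 8.503e+04/5.865e+05 = 0.145.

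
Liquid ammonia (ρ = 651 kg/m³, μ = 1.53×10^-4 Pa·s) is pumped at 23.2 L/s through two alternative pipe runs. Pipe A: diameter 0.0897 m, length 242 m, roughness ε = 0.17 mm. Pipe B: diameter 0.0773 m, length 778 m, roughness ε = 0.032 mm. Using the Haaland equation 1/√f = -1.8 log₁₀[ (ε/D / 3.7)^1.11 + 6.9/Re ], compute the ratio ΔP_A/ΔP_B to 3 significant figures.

Pipe A: V = Q/A = 0.0232/0.006319 = 3.671 m/s; Re = 1.401e+06; ε/D = 0.0019; Haaland → f = 0.02326; ΔP_A = f(L/D)(ρV²/2) = 2.753e+05 Pa.
Pipe B: V = Q/A = 0.0232/0.004693 = 4.944 m/s; Re = 1.626e+06; ε/D = 0.000414; Haaland → f = 0.01636; ΔP_B = f(L/D)(ρV²/2) = 1.31e+06 Pa.
ΔP_A/ΔP_B = 2.753e+05/1.31e+06 = 0.210.

ΔP_A/ΔP_B ≈ 0.210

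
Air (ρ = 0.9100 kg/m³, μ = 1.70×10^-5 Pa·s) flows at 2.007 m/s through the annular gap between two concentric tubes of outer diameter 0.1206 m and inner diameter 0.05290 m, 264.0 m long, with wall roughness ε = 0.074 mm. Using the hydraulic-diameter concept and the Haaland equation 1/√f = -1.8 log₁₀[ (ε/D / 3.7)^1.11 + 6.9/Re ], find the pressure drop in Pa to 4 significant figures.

Hydraulic diameter D_h = 4A/P = D_o - D_i = 0.1206 - 0.0529 = 0.0677 m.
Re = ρVD_h/μ = 0.91·2.007·0.0677/1.7e-05 = 7273.
ε/D_h = 7.4e-05/0.0677 = 0.00109; Haaland gives 1/√f = -1.8 log₁₀[0.000121+0.000949] = 5.347, so f = 0.03497.
ΔP = f(L/D_h)(ρV²/2) = 0.03497·264/0.0677·1.833 = 249.9 Pa.

ΔP ≈ 249.9 Pa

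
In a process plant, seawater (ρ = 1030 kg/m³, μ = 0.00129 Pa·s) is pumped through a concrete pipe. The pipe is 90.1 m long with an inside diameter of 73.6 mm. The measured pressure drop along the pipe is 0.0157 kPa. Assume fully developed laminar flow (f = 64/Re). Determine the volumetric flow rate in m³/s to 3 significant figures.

Q ≈ 9.73×10^-5 m³/s

For laminar flow, f = 64/Re with Re = ρVD/μ, so Darcy-Weisbach reduces to ΔP = 32μLV/D². Solving for V: V = ΔP·D²/(32μL) = 15.7·(0.0736)²/(32·0.00129·90.1) = 0.02287 m/s.
Check: Re = ρVD/μ = 1030·0.02287·0.0736/0.00129 = 1344 < 2300, so the laminar assumption holds.
Q = V·A = 0.02287·(π/4·0.0736²) = 9.728e-05 m³/s = 9.73×10^-5 m³/s.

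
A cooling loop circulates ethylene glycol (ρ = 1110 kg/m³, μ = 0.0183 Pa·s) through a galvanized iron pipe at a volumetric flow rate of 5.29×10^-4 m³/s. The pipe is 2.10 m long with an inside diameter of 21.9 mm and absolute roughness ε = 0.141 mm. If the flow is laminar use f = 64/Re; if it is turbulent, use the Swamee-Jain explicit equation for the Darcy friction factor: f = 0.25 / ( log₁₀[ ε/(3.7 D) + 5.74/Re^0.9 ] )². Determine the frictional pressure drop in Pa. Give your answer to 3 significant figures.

ΔP ≈ 3600 Pa

Cross-sectional area A = πD²/4 = π(0.0219)²/4 = 0.0003767 m²; mean velocity V = Q/A = 0.000529/0.0003767 = 1.404 m/s.
Reynolds number Re = ρVD/μ = 1110 · 1.404 · 0.0219 / 0.0183 = 1865.
Re < 2300 → laminar flow, so f = 64/Re = 64/1865 = 0.03431 (the turbulent correlation is not needed).
Darcy-Weisbach: ΔP = f(L/D)(ρV²/2) = 0.03431·(2.1/0.0219)·(1110·1.404²/2) = 0.03431·95.89·1095 = 3601 Pa.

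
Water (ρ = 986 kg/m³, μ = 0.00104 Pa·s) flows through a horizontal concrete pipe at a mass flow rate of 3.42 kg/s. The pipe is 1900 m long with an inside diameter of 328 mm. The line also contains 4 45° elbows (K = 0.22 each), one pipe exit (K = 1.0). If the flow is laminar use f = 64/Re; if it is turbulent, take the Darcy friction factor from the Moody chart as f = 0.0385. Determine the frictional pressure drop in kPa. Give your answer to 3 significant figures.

ΔP ≈ 0.187 kPa

A = πD²/4 = π(0.328)²/4 = 0.0845 m²; mean velocity V = ṁ/(ρA) = 3.42/(986 · 0.0845) = 0.04105 m/s.
Reynolds number Re = ρVD/μ = 986 · 0.04105 · 0.328 / 0.00104 = 1.277e+04.
Re > 4000 → turbulent; use the Moody-chart value f = 0.0385.
Total minor-loss coefficient ΣK = 4·0.22 + 1·1 = 1.88.
ΔP = [f·L/D + ΣK]·(ρV²/2) = [0.0385·1900/0.328 + 1.88]·(986·0.04105²/2) = [223 + 1.88]·0.8307 = 186.8 Pa.
ΔP = 186.8 Pa = 0.187 kPa.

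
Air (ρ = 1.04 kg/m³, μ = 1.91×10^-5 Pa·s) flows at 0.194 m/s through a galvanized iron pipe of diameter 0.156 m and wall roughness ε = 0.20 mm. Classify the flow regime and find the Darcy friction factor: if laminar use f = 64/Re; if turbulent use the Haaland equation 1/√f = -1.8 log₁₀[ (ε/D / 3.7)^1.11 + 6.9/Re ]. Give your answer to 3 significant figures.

f ≈ 0.0388

Re = ρVD/μ = 1.04·0.194·0.156/1.91e-05 = 1648.
Re < 2300 → laminar, so f = 64/Re = 0.03884 (roughness is irrelevant in laminar flow).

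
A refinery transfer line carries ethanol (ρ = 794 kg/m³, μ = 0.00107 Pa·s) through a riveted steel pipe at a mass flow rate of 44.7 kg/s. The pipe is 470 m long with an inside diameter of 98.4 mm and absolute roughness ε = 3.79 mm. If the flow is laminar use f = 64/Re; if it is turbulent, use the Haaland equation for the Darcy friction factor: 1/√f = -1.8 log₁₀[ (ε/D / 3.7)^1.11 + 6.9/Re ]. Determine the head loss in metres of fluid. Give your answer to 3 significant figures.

h_f ≈ 851 m

A = πD²/4 = π(0.0984)²/4 = 0.007605 m²; mean velocity V = ṁ/(ρA) = 44.7/(794 · 0.007605) = 7.403 m/s.
Reynolds number Re = ρVD/μ = 794 · 7.403 · 0.0984 / 0.00107 = 5.406e+05.
Re > 4000 → turbulent. Relative roughness ε/D = 0.00379/0.0984 = 0.0385. Haaland: 1/√f = -1.8 log₁₀[(0.0385/3.7)^1.11 + 6.9/5.406e+05] = -1.8 log₁₀[0.0063 + 1.28e-05] = 3.96, so f = 0.06378.
Darcy-Weisbach: ΔP = f(L/D)(ρV²/2) = 0.06378·(470/0.0984)·(794·7.403²/2) = 0.06378·4776·2.176e+04 = 6.628e+06 Pa.
Head loss h_f = ΔP/(ρg) = 6.628e+06/(794·9.81) = 851 m.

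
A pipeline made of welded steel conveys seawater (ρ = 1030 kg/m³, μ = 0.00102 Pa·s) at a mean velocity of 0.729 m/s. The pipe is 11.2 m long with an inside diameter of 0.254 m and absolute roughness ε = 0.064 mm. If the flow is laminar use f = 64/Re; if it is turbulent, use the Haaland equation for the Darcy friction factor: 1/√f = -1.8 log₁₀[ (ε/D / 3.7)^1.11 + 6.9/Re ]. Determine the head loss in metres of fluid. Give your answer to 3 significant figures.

Reynolds number Re = ρVD/μ = 1030 · 0.729 · 0.254 / 0.00102 = 1.87e+05.
Re > 4000 → turbulent. Relative roughness ε/D = 6.4e-05/0.254 = 0.000252. Haaland: 1/√f = -1.8 log₁₀[(0.000252/3.7)^1.11 + 6.9/1.87e+05] = -1.8 log₁₀[2.37e-05 + 3.69e-05] = 7.591, so f = 0.01735.
Darcy-Weisbach: ΔP = f(L/D)(ρV²/2) = 0.01735·(11.2/0.254)·(1030·0.729²/2) = 0.01735·44.09·273.7 = 209.4 Pa.
Head loss h_f = ΔP/(ρg) = 209.4/(1030·9.81) = 0.0207 m.

h_f ≈ 0.0207 m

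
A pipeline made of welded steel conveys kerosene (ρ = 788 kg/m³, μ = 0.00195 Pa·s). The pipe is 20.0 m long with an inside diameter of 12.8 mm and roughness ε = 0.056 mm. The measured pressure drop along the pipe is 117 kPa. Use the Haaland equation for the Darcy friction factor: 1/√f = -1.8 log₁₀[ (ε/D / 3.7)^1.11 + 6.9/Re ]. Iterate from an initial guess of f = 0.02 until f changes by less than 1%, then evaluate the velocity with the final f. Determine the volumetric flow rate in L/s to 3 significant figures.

Q ≈ 0.297 L/s

Rearranging Darcy-Weisbach: V = √(2·ΔP·D/(f·L·ρ)). With ε/D = 5.6e-05/0.0128 = 0.00437, iterate starting from f = 0.02:
  f = 0.02 → V = √(2·1.17e+05·0.0128/(0.02·20·788)) = 3.083 m/s; Re = ρVD/μ = 1.594e+04; f → 0.03425
  f = 0.03425 → V = 2.355 m/s; Re = 1.218e+04; f → 0.03554
  f = 0.03554 → V = 2.313 m/s; Re = 1.196e+04; f → 0.03563
Converged (Δf/f < 1%). With the final f = 0.03563: V = √(2·1.17e+05·0.0128/(0.03563·20·788)) = 2.309 m/s.
Q = V·A = 2.309·(π/4·0.0128²) = 0.0002972 m³/s = 0.297 L/s.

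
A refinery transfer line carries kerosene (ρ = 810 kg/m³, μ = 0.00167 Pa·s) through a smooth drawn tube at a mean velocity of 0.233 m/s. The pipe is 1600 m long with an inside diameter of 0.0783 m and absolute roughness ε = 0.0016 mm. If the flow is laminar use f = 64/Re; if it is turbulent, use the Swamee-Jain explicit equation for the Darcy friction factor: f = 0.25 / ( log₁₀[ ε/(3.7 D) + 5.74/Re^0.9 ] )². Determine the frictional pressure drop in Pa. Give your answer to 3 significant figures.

ΔP ≈ 14400 Pa

Reynolds number Re = ρVD/μ = 810 · 0.233 · 0.0783 / 0.00167 = 8849.
Re > 4000 → turbulent. Relative roughness ε/D = 1.6e-06/0.0783 = 2.04e-05. Swamee-Jain: f = 0.25/(log₁₀[2.04e-05/3.7 + 5.74/8849^0.9])² = 0.25/(log₁₀[5.52e-06 + 0.00161])² = 0.25/(-2.792)² = 0.03208.
Darcy-Weisbach: ΔP = f(L/D)(ρV²/2) = 0.03208·(1600/0.0783)·(810·0.233²/2) = 0.03208·2.043e+04·21.99 = 1.441e+04 Pa.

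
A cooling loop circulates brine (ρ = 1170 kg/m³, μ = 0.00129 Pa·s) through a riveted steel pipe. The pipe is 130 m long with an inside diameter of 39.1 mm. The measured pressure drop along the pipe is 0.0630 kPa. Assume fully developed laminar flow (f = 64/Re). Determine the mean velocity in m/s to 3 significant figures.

For laminar flow, f = 64/Re with Re = ρVD/μ, so Darcy-Weisbach reduces to ΔP = 32μLV/D². Solving for V: V = ΔP·D²/(32μL) = 63·(0.0391)²/(32·0.00129·130) = 0.01795 m/s.
Check: Re = ρVD/μ = 1170·0.01795·0.0391/0.00129 = 636.5 < 2300, so the laminar assumption holds.

V ≈ 0.0179 m/s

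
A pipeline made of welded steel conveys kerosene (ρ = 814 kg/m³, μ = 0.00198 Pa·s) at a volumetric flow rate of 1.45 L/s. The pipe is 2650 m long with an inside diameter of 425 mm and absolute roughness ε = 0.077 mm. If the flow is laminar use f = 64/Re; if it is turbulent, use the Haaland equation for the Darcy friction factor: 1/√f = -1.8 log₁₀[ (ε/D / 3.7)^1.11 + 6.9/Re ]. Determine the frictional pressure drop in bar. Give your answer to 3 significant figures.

Q = 1.45 L/s = 1.45/1000 = 0.00145 m³/s.
Cross-sectional area A = πD²/4 = π(0.425)²/4 = 0.1419 m²; mean velocity V = Q/A = 0.00145/0.1419 = 0.01022 m/s.
Reynolds number Re = ρVD/μ = 814 · 0.01022 · 0.425 / 0.00198 = 1786.
Re < 2300 → laminar flow, so f = 64/Re = 64/1786 = 0.03584 (the turbulent correlation is not needed).
Darcy-Weisbach: ΔP = f(L/D)(ρV²/2) = 0.03584·(2650/0.425)·(814·0.01022²/2) = 0.03584·6235·0.04252 = 9.501 Pa.
ΔP = 9.501 Pa = 9.50×10^-5 bar.

ΔP ≈ 9.50×10^-5 bar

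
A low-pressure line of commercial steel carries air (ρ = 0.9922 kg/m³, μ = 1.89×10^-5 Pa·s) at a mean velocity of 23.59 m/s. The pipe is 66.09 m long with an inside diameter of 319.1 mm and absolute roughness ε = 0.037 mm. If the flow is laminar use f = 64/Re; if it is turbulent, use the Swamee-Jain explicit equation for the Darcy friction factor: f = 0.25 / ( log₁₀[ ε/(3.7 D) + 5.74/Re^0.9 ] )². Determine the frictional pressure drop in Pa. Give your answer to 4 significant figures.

Reynolds number Re = ρVD/μ = 0.9922 · 23.59 · 0.3191 / 1.89e-05 = 3.952e+05.
Re > 4000 → turbulent. Relative roughness ε/D = 3.7e-05/0.3191 = 0.000116. Swamee-Jain: f = 0.25/(log₁₀[0.000116/3.7 + 5.74/3.952e+05^0.9])² = 0.25/(log₁₀[3.13e-05 + 5.27e-05])² = 0.25/(-4.076)² = 0.01505.
Darcy-Weisbach: ΔP = f(L/D)(ρV²/2) = 0.01505·(66.09/0.3191)·(0.9922·23.59²/2) = 0.01505·207.1·276.1 = 860.6 Pa.

ΔP ≈ 860.6 Pa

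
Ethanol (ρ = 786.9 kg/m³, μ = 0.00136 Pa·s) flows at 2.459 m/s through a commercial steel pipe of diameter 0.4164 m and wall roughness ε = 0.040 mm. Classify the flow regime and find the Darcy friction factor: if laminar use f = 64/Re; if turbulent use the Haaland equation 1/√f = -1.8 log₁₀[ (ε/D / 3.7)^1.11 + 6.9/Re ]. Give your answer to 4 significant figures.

f ≈ 0.01395

Re = ρVD/μ = 786.9·2.459·0.4164/0.00136 = 5.924e+05.
Re > 4000 → turbulent. ε/D = 4e-05/0.4164 = 9.61e-05; Haaland: 1/√f = -1.8 log₁₀[8.13e-06 + 1.16e-05] = 8.467, so f = 0.01395.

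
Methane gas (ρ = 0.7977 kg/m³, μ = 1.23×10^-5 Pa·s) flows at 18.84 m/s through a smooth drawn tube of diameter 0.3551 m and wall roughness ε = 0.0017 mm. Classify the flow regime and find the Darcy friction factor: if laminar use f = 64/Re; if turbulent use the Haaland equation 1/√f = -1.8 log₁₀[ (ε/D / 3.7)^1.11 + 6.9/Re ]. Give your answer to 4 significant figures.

Re = ρVD/μ = 0.7977·18.84·0.3551/1.23e-05 = 4.339e+05.
Re > 4000 → turbulent. ε/D = 1.7e-06/0.3551 = 4.79e-06; Haaland: 1/√f = -1.8 log₁₀[2.91e-07 + 1.59e-05] = 8.623, so f = 0.01345.

f ≈ 0.01345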